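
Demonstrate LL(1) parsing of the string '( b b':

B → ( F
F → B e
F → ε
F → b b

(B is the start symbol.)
Stack is shown with the top on the left.

Stack  Input    Action
----------------------
B $    ( b b $  output B → ( F
( F $  ( b b $  match '('
F $    b b $    output F → b b
b b $  b b $    match 'b'
b $    b $      match 'b'
$      $        accept

The string is accepted.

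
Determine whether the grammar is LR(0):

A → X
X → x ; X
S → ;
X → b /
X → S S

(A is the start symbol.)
A grammar is LR(0) if no state in the canonical LR(0) collection has:
  - both a shift item (dot before a terminal) and a complete item (shift-reduce conflict), or
  - two or more complete items (reduce-reduce conflict; the accept item [A' → A .] counts as a complete item here).

Augment with A' → A and build the canonical LR(0) collection (I0 = CLOSURE({[A' → . A]}), then GOTO on every symbol after a dot until no new states appear). It has 11 states:
  I0: { [A → . X], [A' → . A], [S → . ;], [X → . S S], [X → . b /], [X → . x ; X] }  — shift
  I1: { [S → ; .] }  — reduce
  I2: { [A' → A .] }  — accept
  I3: { [S → . ;], [X → S . S] }  — shift
  I4: { [A → X .] }  — reduce
  I5: { [X → b . /] }  — shift
  I6: { [X → x . ; X] }  — shift
  I7: { [S → . ;], [X → . S S], [X → . b /], [X → . x ; X], [X → x ; . X] }  — shift
  I8: { [X → x ; X .] }  — reduce
  I9: { [X → b / .] }  — reduce
  I10: { [X → S S .] }  — reduce

Every state is either a pure shift/goto state or contains exactly one complete item and nothing to shift — no conflicts. The grammar is LR(0).

Answer: Yes, the grammar is LR(0)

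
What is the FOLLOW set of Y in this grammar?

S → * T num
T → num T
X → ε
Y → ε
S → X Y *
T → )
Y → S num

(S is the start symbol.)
In S → X Y *: Y is followed by '*', add FIRST('*') \ {ε} = { '*' }

Taking the union: FOLLOW(Y) = { '*' }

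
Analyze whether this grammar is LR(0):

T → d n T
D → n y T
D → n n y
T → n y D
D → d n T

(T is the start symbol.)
Augment with T' → T and build the canonical LR(0) collection (I0 = CLOSURE({[T' → . T]}), then GOTO on every symbol after a dot until no new states appear). It has 16 states:
  I0: { [T → . d n T], [T → . n y D], [T' → . T] }  — shift
  I1: { [T' → T .] }  — accept
  I2: { [T → d . n T] }  — shift
  I3: { [T → n . y D] }  — shift
  I4: { [D → . d n T], [D → . n n y], [D → . n y T], [T → n y . D] }  — shift
  I5: { [T → n y D .] }  — reduce
  I6: { [D → d . n T] }  — shift
  I7: { [D → n . n y], [D → n . y T] }  — shift
  I8: { [D → n n . y] }  — shift
  I9: { [D → n y . T], [T → . d n T], [T → . n y D] }  — shift
  I10: { [D → n y T .] }  — reduce
  I11: { [D → n n y .] }  — reduce
  I12: { [D → d n . T], [T → . d n T], [T → . n y D] }  — shift
  I13: { [D → d n T .] }  — reduce
  I14: { [T → . d n T], [T → . n y D], [T → d n . T] }  — shift
  I15: { [T → d n T .] }  — reduce

Every state is either a pure shift/goto state or contains exactly one complete item and nothing to shift — no conflicts. The grammar is LR(0).

Answer: Yes, the grammar is LR(0)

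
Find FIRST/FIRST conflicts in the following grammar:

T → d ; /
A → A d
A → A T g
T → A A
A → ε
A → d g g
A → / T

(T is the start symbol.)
A FIRST/FIRST conflict occurs when two productions N → α and N → β for the same non-terminal have FIRST(α) ∩ FIRST(β) ≠ ∅ (with ε ∈ FIRST of a nullable right-hand side, so two nullable alternatives also conflict).

FIRST sets of the non-terminals at (or reachable through a nullable prefix from) the front of some alternative:
  FIRST(A) = { '/', 'd', 'g', ε }
  FIRST(T) = { '/', 'd', 'g', ε }

Productions for T:
  T → d ; /: FIRST = { 'd' }
  T → A A: FIRST = { '/', 'd', 'g', ε }
Productions for A:
  A → A d: FIRST = { '/', 'd', 'g' }
  A → A T g: FIRST = { '/', 'd', 'g' }
  A → ε: FIRST = { ε }
  A → d g g: FIRST = { 'd' }
  A → / T: FIRST = { '/' }

Conflict for T: T → d ; / and T → A A
  Overlap: { 'd' }
Conflict for A: A → A d and A → A T g
  Overlap: { '/', 'd', 'g' }
Conflict for A: A → A d and A → d g g
  Overlap: { 'd' }
Conflict for A: A → A d and A → / T
  Overlap: { '/' }
Conflict for A: A → A T g and A → d g g
  Overlap: { 'd' }
Conflict for A: A → A T g and A → / T
  Overlap: { '/' }

Answer: Yes. T → d ';' '/' / T → A A on { 'd' }; A → A d / A → A T g on { '/', 'd', 'g' }; A → A d / A → d g g on { 'd' }; A → A d / A → '/' T on { '/' }; A → A T g / A → d g g on { 'd' }; A → A T g / A → '/' T on { '/' }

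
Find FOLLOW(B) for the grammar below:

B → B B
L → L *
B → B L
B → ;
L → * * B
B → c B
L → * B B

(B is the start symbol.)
{ $, '*', ';', 'c' }

B is the start symbol, so $ ∈ FOLLOW(B).
In B → B B: B is followed by B, add FIRST(B) \ {ε} = { ';', 'c' }
In B → B B: B is at the end; this adds FOLLOW(B) to itself — nothing new
In B → B L: B is followed by L, add FIRST(L) \ {ε} = { '*' }
In L → * * B: B is at the end, add FOLLOW(L)
In B → c B: B is at the end; this adds FOLLOW(B) to itself — nothing new
In L → * B B: B is followed by B, add FIRST(B) \ {ε} = { ';', 'c' }
In L → * B B: B is at the end, add FOLLOW(L)

The FOLLOW sets referred to above (computed the same way, to a fixed point):
  FOLLOW(L) = { $, '*', ';', 'c' }

Taking the union: FOLLOW(B) = { $, '*', ';', 'c' }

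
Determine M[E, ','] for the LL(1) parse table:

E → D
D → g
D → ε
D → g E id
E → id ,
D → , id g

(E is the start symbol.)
To find M[E, ','], we find productions for E where ',' is in the predict set (PREDICT(N → α) = (FIRST(α) \ {ε}) ∪ (FOLLOW(N) if α ⇒* ε)).

Relevant sets:
  FIRST(D) = { ',', 'g', ε }
  FOLLOW(E) = { $, 'id' }

E → D: PREDICT = { $, ',', 'g', 'id' }
  ',' is in predict set, so this production goes in M[E, ',']
E → id ,: PREDICT = { 'id' }

M[E, ','] = E → D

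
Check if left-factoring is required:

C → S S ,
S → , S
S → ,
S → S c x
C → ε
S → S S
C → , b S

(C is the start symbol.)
Yes, S has productions with common prefix ','; S has productions with common prefix 'S'

Left-factoring is needed when two productions for the same non-terminal
share a common prefix on the right-hand side.

Productions for C:
  C → S S ,
  C → ε
  C → , b S
Productions for S:
  S → , S
  S → ,
  S → S c x
  S → S S

Found common prefix ',' in productions for S
Found common prefix 'S' in productions for S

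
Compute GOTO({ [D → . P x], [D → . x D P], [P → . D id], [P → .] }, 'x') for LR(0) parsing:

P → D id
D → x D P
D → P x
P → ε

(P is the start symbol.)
{ [D → . P x], [D → . x D P], [D → x . D P], [P → . D id], [P → .] }

GOTO(I, 'x') = CLOSURE({ [A → αX.β] : [A → α.Xβ] ∈ I, X = 'x' })

Items with dot before 'x', with the dot advanced:
  [D → . x D P] → [D → x . D P]
Closure of the advanced items:
  [D → x . D P] has the dot before D: add [D → . x D P], [D → . P x]
  [D → . P x] has the dot before P: add [P → . D id], [P → .]

GOTO = { [D → . P x], [D → . x D P], [D → x . D P], [P → . D id], [P → .] }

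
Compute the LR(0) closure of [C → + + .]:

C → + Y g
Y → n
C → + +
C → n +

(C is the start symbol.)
{ [C → + + .] }

Start with: [C → + + .]
The dot is at the end, so nothing is added.

CLOSURE = { [C → + + .] }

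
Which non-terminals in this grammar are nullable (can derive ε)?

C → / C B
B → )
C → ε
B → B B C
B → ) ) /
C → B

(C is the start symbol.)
{ 'C' }

ε-productions: C → ε
So C is immediately nullable.
No further non-terminal can be added: every production for the remaining non-terminals contains a terminal or a non-nullable non-terminal.
Nullable = { 'C' }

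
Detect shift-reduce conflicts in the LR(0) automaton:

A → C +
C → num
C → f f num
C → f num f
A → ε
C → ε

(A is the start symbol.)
Yes — I0: [A → .] vs [C → . f f num]

Augment with A' → A and build the canonical LR(0) collection (I0 = CLOSURE({[A' → . A]}), then GOTO on every symbol after a dot until no new states appear). It has 10 states:
  I0: { [A → . C +], [A → .], [A' → . A], [C → . f f num], [C → . f num f], [C → . num], [C → .] }  — shift, 2 reduces
  I1: { [A' → A .] }  — accept
  I2: { [A → C . +] }  — shift
  I3: { [C → f . f num], [C → f . num f] }  — shift
  I4: { [C → num .] }  — reduce
  I5: { [C → f f . num] }  — shift
  I6: { [C → f num . f] }  — shift
  I7: { [C → f num f .] }  — reduce
  I8: { [C → f f num .] }  — reduce
  I9: { [A → C + .] }  — reduce

I0 contains reduce items [A → .], [C → .] and shift items [C → . f f num], [C → . f num f], [C → . num] — shift-reduce conflict.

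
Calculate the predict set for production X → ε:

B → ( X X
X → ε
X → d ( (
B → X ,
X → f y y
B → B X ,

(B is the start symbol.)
{ $, ',', 'd', 'f' }

PREDICT(X → ε) = (FIRST(RHS) \ {ε}) ∪ (FOLLOW(X) if ε ∈ FIRST(RHS), i.e. RHS ⇒* ε)
The right-hand side is ε (FIRST(ε) = { ε }), so the predict set is FOLLOW(X) = { $, ',', 'd', 'f' }
PREDICT(X → ε) = { $, ',', 'd', 'f' }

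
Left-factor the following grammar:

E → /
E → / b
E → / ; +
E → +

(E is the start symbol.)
Left-factoring transforms A → αβ₁ | αβ₂ into A → αA' and A' → β₁ | β₂
(α is the longest common prefix among the alternatives). Repeat until
no nonterminal has two alternatives with a common prefix.

Round 1: E has alternatives sharing prefix '/'. Introduce E': E → / E'
  Add: E' → ε
  Add: E' → b
  Add: E' → ; +

No remaining common prefixes — done.

Resulting grammar:
E → / E'
E' → ε
E' → b
E' → ; +
E → +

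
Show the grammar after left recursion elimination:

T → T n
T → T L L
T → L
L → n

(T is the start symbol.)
T is directly left-recursive. The standard transformation for
  A → A α₁ | ... | A α_m | β₁ | ... | β_n
is
  A  → β₁ A' | ... | β_n A'
  A' → α₁ A' | ... | α_m A' | ε

T → L becomes T → L T'
T → T n becomes T' → n T'
T → T L L becomes T' → L L T'
Add T' → ε

Productions for other non-terminals are unchanged:
  L → n

Resulting grammar:
T → L T'
T' → n T'
T' → L L T'
T' → ε
L → n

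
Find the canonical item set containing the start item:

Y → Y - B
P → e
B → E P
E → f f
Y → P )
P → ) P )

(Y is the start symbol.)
First, augment the grammar with Y' → Y
I₀ = CLOSURE({ [Y' → . Y] }):
  [Y' → . Y] has the dot before Y: add [Y → . Y - B], [Y → . P )]
  [Y → . P )] has the dot before P: add [P → . e], [P → . ) P )]
No further items can be added.

I₀ = { [P → . ) P )], [P → . e], [Y → . P )], [Y → . Y - B], [Y' → . Y] }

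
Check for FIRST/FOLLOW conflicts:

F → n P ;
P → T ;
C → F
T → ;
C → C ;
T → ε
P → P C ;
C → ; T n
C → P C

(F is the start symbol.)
Yes. T → ';' with FOLLOW(T) on { ';' }

Nullable non-terminals: T.

T: nullable alternative(s) T → ε; FOLLOW(T) = { ';', 'n' }
  T → ;: FIRST \ {ε} = { ';' } — overlaps FOLLOW(T) on { ';' }: CONFLICT
  T → ε: FIRST \ {ε} = { } — this is the only nullable alternative, skip

C, F, P have no nullable alternative, so no FIRST/FOLLOW check is needed there.

So the grammar has 1 FIRST/FOLLOW conflict (marked CONFLICT above).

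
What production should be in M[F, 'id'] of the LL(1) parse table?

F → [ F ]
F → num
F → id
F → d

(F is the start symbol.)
To find M[F, 'id'], we find productions for F where 'id' is in the predict set (PREDICT(N → α) = (FIRST(α) \ {ε}) ∪ (FOLLOW(N) if α ⇒* ε)).

F → [ F ]: PREDICT = { '[' }
F → num: PREDICT = { 'num' }
F → id: PREDICT = { 'id' }
  'id' is in predict set, so this production goes in M[F, 'id']
F → d: PREDICT = { 'd' }

M[F, 'id'] = F → id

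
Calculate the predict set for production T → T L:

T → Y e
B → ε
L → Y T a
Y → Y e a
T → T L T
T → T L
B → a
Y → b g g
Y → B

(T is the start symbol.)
PREDICT(T → T L) = (FIRST(RHS) \ {ε}) ∪ (FOLLOW(T) if ε ∈ FIRST(RHS), i.e. RHS ⇒* ε)
FIRST(T) = { 'a', 'b', 'e' }
FIRST(T L) = { 'a', 'b', 'e' }
ε ∉ FIRST(T L), so FOLLOW(T) is not added.
PREDICT(T → T L) = { 'a', 'b', 'e' }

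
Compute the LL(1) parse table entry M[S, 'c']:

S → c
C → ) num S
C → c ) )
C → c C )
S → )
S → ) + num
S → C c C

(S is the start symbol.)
S → c, S → C c C

To find M[S, 'c'], we find productions for S where 'c' is in the predict set (PREDICT(N → α) = (FIRST(α) \ {ε}) ∪ (FOLLOW(N) if α ⇒* ε)).

Relevant sets:
  FIRST(C) = { ')', 'c' }

S → c: PREDICT = { 'c' }
  'c' is in predict set, so this production goes in M[S, 'c']
S → ): PREDICT = { ')' }
S → ) + num: PREDICT = { ')' }
S → C c C: PREDICT = { ')', 'c' }
  'c' is in predict set, so this production goes in M[S, 'c']

M[S, 'c'] = S → c, S → C c C  (a multiply-defined cell — the grammar is not LL(1))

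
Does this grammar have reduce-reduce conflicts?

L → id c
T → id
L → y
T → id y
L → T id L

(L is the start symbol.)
No reduce-reduce conflicts

Augment with L' → L and build the canonical LR(0) collection (I0 = CLOSURE({[L' → . L]}), then GOTO on every symbol after a dot until no new states appear). It has 9 states:
  I0: { [L → . T id L], [L → . id c], [L → . y], [L' → . L], [T → . id y], [T → . id] }  — shift
  I1: { [L' → L .] }  — accept
  I2: { [L → T . id L] }  — shift
  I3: { [L → id . c], [T → id . y], [T → id .] }  — shift, reduce
  I4: { [L → y .] }  — reduce
  I5: { [L → id c .] }  — reduce
  I6: { [T → id y .] }  — reduce
  I7: { [L → . T id L], [L → . id c], [L → . y], [L → T id . L], [T → . id y], [T → . id] }  — shift
  I8: { [L → T id L .] }  — reduce

No state contains more than one complete item.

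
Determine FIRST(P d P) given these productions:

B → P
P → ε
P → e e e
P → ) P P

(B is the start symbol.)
FIRST sets of the non-terminals involved (from the grammar, by fixed-point iteration):
  FIRST(P) = { ')', 'e', ε }

To compute FIRST(P d P), process the symbols left to right:
Symbol P is a non-terminal. Add FIRST(P) \ {ε} = { ')', 'e' }
P is nullable (ε ∈ FIRST(P)), continue to the next symbol.
Symbol d is a terminal. Add 'd' and stop.
FIRST(P d P) = { ')', 'd', 'e' }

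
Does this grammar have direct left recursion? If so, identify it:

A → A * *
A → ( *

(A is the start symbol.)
Yes, A is left-recursive

A → A * *: LEFT RECURSIVE (starts with A)
A → ( *: starts with '('

The grammar has direct left recursion on: A.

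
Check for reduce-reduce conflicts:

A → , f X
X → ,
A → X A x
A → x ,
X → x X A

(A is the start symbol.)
A reduce-reduce conflict occurs when an LR(0) state has two complete items [A → α .] and [B → β .] — both call for a reduction, and with no lookahead the parser cannot choose between them.

Augment with A' → A and build the canonical LR(0) collection (I0 = CLOSURE({[A' → . A]}), then GOTO on every symbol after a dot until no new states appear). It has 14 states:
  I0: { [A → . , f X], [A → . X A x], [A → . x ,], [A' → . A], [X → . ,], [X → . x X A] }  — shift
  I1: { [A → , . f X], [X → , .] }  — shift, reduce
  I2: { [A' → A .] }  — accept
  I3: { [A → . , f X], [A → . X A x], [A → . x ,], [A → X . A x], [X → . ,], [X → . x X A] }  — shift
  I4: { [A → x . ,], [X → . ,], [X → . x X A], [X → x . X A] }  — shift
  I5: { [A → x , .], [X → , .] }  — 2 reduces
  I6: { [A → . , f X], [A → . X A x], [A → . x ,], [X → . ,], [X → . x X A], [X → x X . A] }  — shift
  I7: { [X → . ,], [X → . x X A], [X → x . X A] }  — shift
  I8: { [X → , .] }  — reduce
  I9: { [X → x X A .] }  — reduce
  I10: { [A → X A . x] }  — shift
  I11: { [A → X A x .] }  — reduce
  I12: { [A → , f . X], [X → . ,], [X → . x X A] }  — shift
  I13: { [A → , f X .] }  — reduce

I5 contains complete items [A → x , .], [X → , .] — reduce-reduce conflict.

Answer: Yes — I5: [A → x , .] vs [X → , .]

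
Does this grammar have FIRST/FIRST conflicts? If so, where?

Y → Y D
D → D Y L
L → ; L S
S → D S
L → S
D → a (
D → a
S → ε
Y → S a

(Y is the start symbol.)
A FIRST/FIRST conflict occurs when two productions N → α and N → β for the same non-terminal have FIRST(α) ∩ FIRST(β) ≠ ∅ (with ε ∈ FIRST of a nullable right-hand side, so two nullable alternatives also conflict).

FIRST sets of the non-terminals at (or reachable through a nullable prefix from) the front of some alternative:
  FIRST(Y) = { 'a' }
  FIRST(S) = { 'a', ε }
  FIRST(D) = { 'a' }

Productions for Y:
  Y → Y D: FIRST = { 'a' }
  Y → S a: FIRST = { 'a' }
Productions for D:
  D → D Y L: FIRST = { 'a' }
  D → a (: FIRST = { 'a' }
  D → a: FIRST = { 'a' }
Productions for L:
  L → ; L S: FIRST = { ';' }
  L → S: FIRST = { 'a', ε }
Productions for S:
  S → D S: FIRST = { 'a' }
  S → ε: FIRST = { ε }

Conflict for Y: Y → Y D and Y → S a
  Overlap: { 'a' }
Conflict for D: D → D Y L and D → a (
  Overlap: { 'a' }
Conflict for D: D → D Y L and D → a
  Overlap: { 'a' }
Conflict for D: D → a ( and D → a
  Overlap: { 'a' }

Answer: Yes. Y → Y D / Y → S a on { 'a' }; D → D Y L / D → a '(' on { 'a' }; D → D Y L / D → a on { 'a' }; D → a '(' / D → a on { 'a' }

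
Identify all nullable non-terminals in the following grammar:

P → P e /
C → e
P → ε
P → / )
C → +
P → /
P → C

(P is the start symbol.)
A non-terminal is nullable if it can derive ε (the empty string): either it has an ε-production, or it has a production whose right-hand side consists entirely of nullable non-terminals.

ε-productions: P → ε
So P is immediately nullable.
No further non-terminal can be added: every production for the remaining non-terminals contains a terminal or a non-nullable non-terminal.
Nullable = { 'P' }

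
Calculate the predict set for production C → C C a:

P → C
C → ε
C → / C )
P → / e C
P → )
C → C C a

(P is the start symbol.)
{ '/', 'a' }

PREDICT(C → C C a) = (FIRST(RHS) \ {ε}) ∪ (FOLLOW(C) if ε ∈ FIRST(RHS), i.e. RHS ⇒* ε)
FIRST(C) = { '/', 'a', ε }
FIRST(C C a) = { '/', 'a' }
ε ∉ FIRST(C C a), so FOLLOW(C) is not added.
PREDICT(C → C C a) = { '/', 'a' }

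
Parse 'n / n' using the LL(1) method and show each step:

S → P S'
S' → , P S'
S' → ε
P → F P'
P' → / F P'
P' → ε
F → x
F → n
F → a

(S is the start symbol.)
LL(1) parsing maintains a stack (initially the start symbol over $) and the input. At each step: if the stack top is a terminal, match it against the current input token; if it is a non-terminal N, replace it with the RHS of M[N, lookahead] (the unique production whose predict set contains the lookahead).

Stack is shown with the top on the left.

Stack        Input    Action
----------------------------
S $          n / n $  output S → P S'
P S' $       n / n $  output P → F P'
F P' S' $    n / n $  output F → n
n P' S' $    n / n $  match 'n'
P' S' $      / n $    output P' → / F P'
/ F P' S' $  / n $    match '/'
F P' S' $    n $      output F → n
n P' S' $    n $      match 'n'
P' S' $      $        output P' → ε
S' $         $        output S' → ε
$            $        accept

The string is accepted.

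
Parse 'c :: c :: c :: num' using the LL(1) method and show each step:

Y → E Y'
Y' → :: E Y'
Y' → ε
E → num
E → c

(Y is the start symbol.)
LL(1) parsing maintains a stack (initially the start symbol over $) and the input. At each step: if the stack top is a terminal, match it against the current input token; if it is a non-terminal N, replace it with the RHS of M[N, lookahead] (the unique production whose predict set contains the lookahead).

Stack is shown with the top on the left.

Stack      Input                 Action
---------------------------------------
Y $        c :: c :: c :: num $  output Y → E Y'
E Y' $     c :: c :: c :: num $  output E → c
c Y' $     c :: c :: c :: num $  match 'c'
Y' $       :: c :: c :: num $    output Y' → :: E Y'
:: E Y' $  :: c :: c :: num $    match '::'
E Y' $     c :: c :: num $       output E → c
c Y' $     c :: c :: num $       match 'c'
Y' $       :: c :: num $         output Y' → :: E Y'
:: E Y' $  :: c :: num $         match '::'
E Y' $     c :: num $            output E → c
c Y' $     c :: num $            match 'c'
Y' $       :: num $              output Y' → :: E Y'
:: E Y' $  :: num $              match '::'
E Y' $     num $                 output E → num
num Y' $   num $                 match 'num'
Y' $       $                     output Y' → ε
$          $                     accept

The string is accepted.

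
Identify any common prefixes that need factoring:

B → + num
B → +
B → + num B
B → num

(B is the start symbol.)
Left-factoring is needed when two productions for the same non-terminal
share a common prefix on the right-hand side.

Productions for B:
  B → + num
  B → +
  B → + num B
  B → num

Found common prefix '+' in productions for B

Answer: Yes, B has productions with common prefix '+'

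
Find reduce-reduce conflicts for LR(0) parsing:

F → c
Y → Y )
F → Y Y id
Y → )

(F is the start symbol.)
Augment with F' → F and build the canonical LR(0) collection (I0 = CLOSURE({[F' → . F]}), then GOTO on every symbol after a dot until no new states appear). It has 9 states:
  I0: { [F → . Y Y id], [F → . c], [F' → . F], [Y → . )], [Y → . Y )] }  — shift
  I1: { [Y → ) .] }  — reduce
  I2: { [F' → F .] }  — accept
  I3: { [F → Y . Y id], [Y → . )], [Y → . Y )], [Y → Y . )] }  — shift
  I4: { [F → c .] }  — reduce
  I5: { [Y → ) .], [Y → Y ) .] }  — 2 reduces
  I6: { [F → Y Y . id], [Y → Y . )] }  — shift
  I7: { [Y → Y ) .] }  — reduce
  I8: { [F → Y Y id .] }  — reduce

I5 contains complete items [Y → ) .], [Y → Y ) .] — reduce-reduce conflict.

Answer: Yes — I5: [Y → ) .] vs [Y → Y ) .]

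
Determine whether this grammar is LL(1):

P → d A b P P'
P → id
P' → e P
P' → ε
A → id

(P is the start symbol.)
No. Predict set conflict for P': { 'e' }

A grammar is LL(1) if for each non-terminal N with multiple productions, the predict sets of those productions are pairwise disjoint, where PREDICT(N → α) = (FIRST(α) \ {ε}) ∪ (FOLLOW(N) if α ⇒* ε).

Relevant sets:
  FOLLOW(P') = { $, 'e' }

For P:
  PREDICT(P → d A b P P') = { 'd' }
  PREDICT(P → id) = { 'id' }
For P':
  PREDICT(P' → e P) = { 'e' }
  PREDICT(P' → ε) = { $, 'e' }
A has a single production, so nothing to check there.

Conflict found: Predict set conflict for P': { 'e' }
The grammar is NOT LL(1).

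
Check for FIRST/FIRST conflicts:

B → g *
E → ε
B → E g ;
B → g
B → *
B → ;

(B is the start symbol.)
Yes. B → g '*' / B → E g ';' on { 'g' }; B → g '*' / B → g on { 'g' }; B → E g ';' / B → g on { 'g' }

A FIRST/FIRST conflict occurs when two productions N → α and N → β for the same non-terminal have FIRST(α) ∩ FIRST(β) ≠ ∅ (with ε ∈ FIRST of a nullable right-hand side, so two nullable alternatives also conflict).

FIRST sets of the non-terminals at (or reachable through a nullable prefix from) the front of some alternative:
  FIRST(E) = { ε }

Productions for B:
  B → g *: FIRST = { 'g' }
  B → E g ;: FIRST = { 'g' }
  B → g: FIRST = { 'g' }
  B → *: FIRST = { '*' }
  B → ;: FIRST = { ';' }
E has only one production, so no FIRST/FIRST conflict is possible there.

Conflict for B: B → g * and B → E g ;
  Overlap: { 'g' }
Conflict for B: B → g * and B → g
  Overlap: { 'g' }
Conflict for B: B → E g ; and B → g
  Overlap: { 'g' }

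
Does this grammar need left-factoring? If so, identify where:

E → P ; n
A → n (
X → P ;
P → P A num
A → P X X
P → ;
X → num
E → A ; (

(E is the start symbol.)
Left-factoring is needed when two productions for the same non-terminal
share a common prefix on the right-hand side.

Productions for E:
  E → P ; n
  E → A ; (
Productions for A:
  A → n (
  A → P X X
Productions for X:
  X → P ;
  X → num
Productions for P:
  P → P A num
  P → ;

No common prefixes found.

Answer: No, left-factoring is not needed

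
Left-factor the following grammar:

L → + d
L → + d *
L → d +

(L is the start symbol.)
L → + d L'
L' → ε
L' → *
L → d +

Left-factoring transforms A → αβ₁ | αβ₂ into A → αA' and A' → β₁ | β₂
(α is the longest common prefix among the alternatives). Repeat until
no nonterminal has two alternatives with a common prefix.

Round 1: L has alternatives sharing prefix '+ d'. Introduce L': L → + d L'
  Add: L' → ε
  Add: L' → *

No remaining common prefixes — done.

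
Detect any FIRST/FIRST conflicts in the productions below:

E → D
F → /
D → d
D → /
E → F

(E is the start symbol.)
A FIRST/FIRST conflict occurs when two productions N → α and N → β for the same non-terminal have FIRST(α) ∩ FIRST(β) ≠ ∅ (with ε ∈ FIRST of a nullable right-hand side, so two nullable alternatives also conflict).

FIRST sets of the non-terminals at (or reachable through a nullable prefix from) the front of some alternative:
  FIRST(D) = { '/', 'd' }
  FIRST(F) = { '/' }

Productions for E:
  E → D: FIRST = { '/', 'd' }
  E → F: FIRST = { '/' }
Productions for D:
  D → d: FIRST = { 'd' }
  D → /: FIRST = { '/' }
F has only one production, so no FIRST/FIRST conflict is possible there.

Conflict for E: E → D and E → F
  Overlap: { '/' }

Answer: Yes. E → D / E → F on { '/' }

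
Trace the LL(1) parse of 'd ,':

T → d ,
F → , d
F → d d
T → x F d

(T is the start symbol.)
LL(1) parsing maintains a stack (initially the start symbol over $) and the input. At each step: if the stack top is a terminal, match it against the current input token; if it is a non-terminal N, replace it with the RHS of M[N, lookahead] (the unique production whose predict set contains the lookahead).

Stack is shown with the top on the left.

Stack  Input  Action
--------------------
T $    d , $  output T → d ,
d , $  d , $  match 'd'
, $    , $    match ','
$      $      accept

The string is accepted.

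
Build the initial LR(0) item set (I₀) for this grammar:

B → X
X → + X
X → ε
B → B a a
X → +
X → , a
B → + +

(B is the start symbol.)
{ [B → . + +], [B → . B a a], [B → . X], [B' → . B], [X → . + X], [X → . +], [X → . , a], [X → .] }

First, augment the grammar with B' → B
I₀ = CLOSURE({ [B' → . B] }):
  [B' → . B] has the dot before B: add [B → . X], [B → . B a a], [B → . + +]
  [B → . X] has the dot before X: add [X → . + X], [X → .], [X → . +], [X → . , a]
No further items can be added.

I₀ = { [B → . + +], [B → . B a a], [B → . X], [B' → . B], [X → . + X], [X → . +], [X → . , a], [X → .] }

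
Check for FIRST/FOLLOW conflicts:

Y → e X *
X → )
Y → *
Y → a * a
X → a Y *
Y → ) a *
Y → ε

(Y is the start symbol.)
A FIRST/FOLLOW conflict occurs when a non-terminal N has a nullable alternative N → β (β ⇒* ε) and another alternative N → α with FIRST(α) ∩ FOLLOW(N) ≠ ∅: on such a lookahead the parser cannot decide between expanding α and letting N vanish via β.

Nullable non-terminals: Y.

Y: nullable alternative(s) Y → ε; FOLLOW(Y) = { $, '*' }
  Y → e X *: FIRST \ {ε} = { 'e' } — disjoint from FOLLOW(Y)
  Y → *: FIRST \ {ε} = { '*' } — overlaps FOLLOW(Y) on { '*' }: CONFLICT
  Y → a * a: FIRST \ {ε} = { 'a' } — disjoint from FOLLOW(Y)
  Y → ) a *: FIRST \ {ε} = { ')' } — disjoint from FOLLOW(Y)
  Y → ε: FIRST \ {ε} = { } — this is the only nullable alternative, skip

X has no nullable alternative, so no FIRST/FOLLOW check is needed there.

So the grammar has 1 FIRST/FOLLOW conflict (marked CONFLICT above).

Answer: Yes. Y → '*' with FOLLOW(Y) on { '*' }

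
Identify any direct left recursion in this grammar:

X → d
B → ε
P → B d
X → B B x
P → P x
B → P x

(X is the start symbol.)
Yes, P is left-recursive

X → d: starts with d
B → ε: starts with ε
P → B d: starts with B
X → B B x: starts with B
P → P x: LEFT RECURSIVE (starts with P)
B → P x: starts with P

The grammar has direct left recursion on: P.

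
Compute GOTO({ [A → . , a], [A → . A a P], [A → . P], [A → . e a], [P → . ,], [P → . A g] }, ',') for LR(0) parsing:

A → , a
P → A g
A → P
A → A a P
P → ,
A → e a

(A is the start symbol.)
{ [A → , . a], [P → , .] }

GOTO(I, ',') = CLOSURE({ [A → αX.β] : [A → α.Xβ] ∈ I, X = ',' })

Items with dot before ',', with the dot advanced:
  [A → . , a] → [A → , . a]
  [P → . ,] → [P → , .]
Closure adds nothing (no advanced item has the dot before a non-terminal).

GOTO = { [A → , . a], [P → , .] }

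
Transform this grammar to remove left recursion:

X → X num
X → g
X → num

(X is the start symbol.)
X is directly left-recursive. The standard transformation for
  A → A α₁ | ... | A α_m | β₁ | ... | β_n
is
  A  → β₁ A' | ... | β_n A'
  A' → α₁ A' | ... | α_m A' | ε

X → g becomes X → g X'
X → num becomes X → num X'
X → X num becomes X' → num X'
Add X' → ε

Resulting grammar:
X → g X'
X → num X'
X' → num X'
X' → ε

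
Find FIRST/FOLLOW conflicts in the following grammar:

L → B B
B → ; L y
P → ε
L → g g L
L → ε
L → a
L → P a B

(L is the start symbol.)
A FIRST/FOLLOW conflict occurs when a non-terminal N has a nullable alternative N → β (β ⇒* ε) and another alternative N → α with FIRST(α) ∩ FOLLOW(N) ≠ ∅: on such a lookahead the parser cannot decide between expanding α and letting N vanish via β.

Nullable non-terminals: L, P.
FIRST sets used below: FIRST(B) = { ';' }, FIRST(P) = { ε }

L: nullable alternative(s) L → ε; FOLLOW(L) = { $, 'y' }
  L → B B: FIRST \ {ε} = { ';' } — disjoint from FOLLOW(L)
  L → g g L: FIRST \ {ε} = { 'g' } — disjoint from FOLLOW(L)
  L → ε: FIRST \ {ε} = { } — this is the only nullable alternative, skip
  L → a: FIRST \ {ε} = { 'a' } — disjoint from FOLLOW(L)
  L → P a B: FIRST \ {ε} = { 'a' } — disjoint from FOLLOW(L)
P has a nullable alternative but only one production, so nothing to check.

B has no nullable alternative, so no FIRST/FOLLOW check is needed there.

No FIRST/FOLLOW conflicts found.

Answer: No FIRST/FOLLOW conflicts.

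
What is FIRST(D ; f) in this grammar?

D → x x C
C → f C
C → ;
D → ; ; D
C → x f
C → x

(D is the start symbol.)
{ ';', 'x' }

FIRST sets of the non-terminals involved (from the grammar, by fixed-point iteration):
  FIRST(D) = { ';', 'x' }

To compute FIRST(D ; f), process the symbols left to right:
Symbol D is a non-terminal. Add FIRST(D) \ {ε} = { ';', 'x' }
D is not nullable (ε ∉ FIRST(D)), so stop here.
FIRST(D ; f) = { ';', 'x' }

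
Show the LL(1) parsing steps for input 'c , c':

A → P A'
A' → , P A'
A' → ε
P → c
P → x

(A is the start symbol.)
LL(1) parsing maintains a stack (initially the start symbol over $) and the input. At each step: if the stack top is a terminal, match it against the current input token; if it is a non-terminal N, replace it with the RHS of M[N, lookahead] (the unique production whose predict set contains the lookahead).

Stack is shown with the top on the left.

Stack     Input    Action
-------------------------
A $       c , c $  output A → P A'
P A' $    c , c $  output P → c
c A' $    c , c $  match 'c'
A' $      , c $    output A' → , P A'
, P A' $  , c $    match ','
P A' $    c $      output P → c
c A' $    c $      match 'c'
A' $      $        output A' → ε
$         $        accept

The string is accepted.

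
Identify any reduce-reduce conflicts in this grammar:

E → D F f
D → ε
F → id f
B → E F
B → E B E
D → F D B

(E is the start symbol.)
Yes — I10: [B → E F .] vs [D → .]

A reduce-reduce conflict occurs when an LR(0) state has two complete items [A → α .] and [B → β .] — both call for a reduction, and with no lookahead the parser cannot choose between them.

Augment with E' → E and build the canonical LR(0) collection (I0 = CLOSURE({[E' → . E]}), then GOTO on every symbol after a dot until no new states appear). It has 14 states:
  I0: { [D → . F D B], [D → .], [E → . D F f], [E' → . E], [F → . id f] }  — shift, reduce
  I1: { [E → D . F f], [F → . id f] }  — shift
  I2: { [E' → E .] }  — accept
  I3: { [D → . F D B], [D → .], [D → F . D B], [F → . id f] }  — shift, reduce
  I4: { [F → id . f] }  — shift
  I5: { [F → id f .] }  — reduce
  I6: { [B → . E B E], [B → . E F], [D → . F D B], [D → .], [D → F D . B], [E → . D F f], [F → . id f] }  — shift, reduce
  I7: { [D → F D B .] }  — reduce
  I8: { [B → . E B E], [B → . E F], [B → E . B E], [B → E . F], [D → . F D B], [D → .], [E → . D F f], [F → . id f] }  — shift, reduce
  I9: { [B → E B . E], [D → . F D B], [D → .], [E → . D F f], [F → . id f] }  — shift, reduce
  I10: { [B → E F .], [D → . F D B], [D → .], [D → F . D B], [F → . id f] }  — shift, 2 reduces
  I11: { [B → E B E .] }  — reduce
  I12: { [E → D F . f] }  — shift
  I13: { [E → D F f .] }  — reduce

I10 contains complete items [B → E F .], [D → .] — reduce-reduce conflict.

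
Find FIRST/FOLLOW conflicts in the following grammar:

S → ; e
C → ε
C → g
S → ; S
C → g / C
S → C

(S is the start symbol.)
No FIRST/FOLLOW conflicts.

A FIRST/FOLLOW conflict occurs when a non-terminal N has a nullable alternative N → β (β ⇒* ε) and another alternative N → α with FIRST(α) ∩ FOLLOW(N) ≠ ∅: on such a lookahead the parser cannot decide between expanding α and letting N vanish via β.

Nullable non-terminals: C, S.
FIRST sets used below: FIRST(C) = { 'g', ε }

C: nullable alternative(s) C → ε; FOLLOW(C) = { $ }
  C → ε: FIRST \ {ε} = { } — this is the only nullable alternative, skip
  C → g: FIRST \ {ε} = { 'g' } — disjoint from FOLLOW(C)
  C → g / C: FIRST \ {ε} = { 'g' } — disjoint from FOLLOW(C)

S: nullable alternative(s) S → C; FOLLOW(S) = { $ }
  S → ; e: FIRST \ {ε} = { ';' } — disjoint from FOLLOW(S)
  S → ; S: FIRST \ {ε} = { ';' } — disjoint from FOLLOW(S)
  S → C: FIRST \ {ε} = { 'g' } — this is the only nullable alternative, skip

No FIRST/FOLLOW conflicts found.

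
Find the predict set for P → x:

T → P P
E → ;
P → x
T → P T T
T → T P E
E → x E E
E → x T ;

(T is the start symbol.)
{ 'x' }

PREDICT(P → x) = (FIRST(RHS) \ {ε}) ∪ (FOLLOW(P) if ε ∈ FIRST(RHS), i.e. RHS ⇒* ε)
FIRST(x) = { 'x' }
ε ∉ FIRST(x), so FOLLOW(P) is not added.
PREDICT(P → x) = { 'x' }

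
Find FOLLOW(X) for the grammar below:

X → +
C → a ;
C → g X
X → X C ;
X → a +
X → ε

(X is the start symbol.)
X is the start symbol, so $ ∈ FOLLOW(X).
In C → g X: X is at the end, add FOLLOW(C)
In X → X C ;: X is followed by C ';', add FIRST(C ';') \ {ε} = { 'a', 'g' }

The FOLLOW sets referred to above (computed the same way, to a fixed point):
  FOLLOW(C) = { ';' }

Taking the union: FOLLOW(X) = { $, ';', 'a', 'g' }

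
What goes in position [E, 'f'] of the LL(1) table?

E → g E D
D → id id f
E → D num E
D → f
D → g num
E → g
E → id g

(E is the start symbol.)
E → D num E

To find M[E, 'f'], we find productions for E where 'f' is in the predict set (PREDICT(N → α) = (FIRST(α) \ {ε}) ∪ (FOLLOW(N) if α ⇒* ε)).

Relevant sets:
  FIRST(D) = { 'f', 'g', 'id' }

E → g E D: PREDICT = { 'g' }
E → D num E: PREDICT = { 'f', 'g', 'id' }
  'f' is in predict set, so this production goes in M[E, 'f']
E → g: PREDICT = { 'g' }
E → id g: PREDICT = { 'id' }

M[E, 'f'] = E → D num E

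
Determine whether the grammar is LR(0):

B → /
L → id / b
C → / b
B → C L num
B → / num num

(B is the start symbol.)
No. Shift-reduce conflict between [B → / .] and [B → / . num num]

A grammar is LR(0) if no state in the canonical LR(0) collection has:
  - both a shift item (dot before a terminal) and a complete item (shift-reduce conflict), or
  - two or more complete items (reduce-reduce conflict; the accept item [B' → B .] counts as a complete item here).

Augment with B' → B and build the canonical LR(0) collection (I0 = CLOSURE({[B' → . B]}), then GOTO on every symbol after a dot until no new states appear). It has 12 states:
  I0: { [B → . / num num], [B → . /], [B → . C L num], [B' → . B], [C → . / b] }  — shift
  I1: { [B → / . num num], [B → / .], [C → / . b] }  — shift, reduce
  I2: { [B' → B .] }  — accept
  I3: { [B → C . L num], [L → . id / b] }  — shift
  I4: { [B → C L . num] }  — shift
  I5: { [L → id . / b] }  — shift
  I6: { [L → id / . b] }  — shift
  I7: { [L → id / b .] }  — reduce
  I8: { [B → C L num .] }  — reduce
  I9: { [C → / b .] }  — reduce
  I10: { [B → / num . num] }  — shift
  I11: { [B → / num num .] }  — reduce

Conflict in state I1:
  Shift-reduce conflict between [B → / .] and [B → / . num num]
So the grammar is NOT LR(0).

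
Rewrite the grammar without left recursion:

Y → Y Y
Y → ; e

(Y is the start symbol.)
Y is directly left-recursive. The standard transformation for
  A → A α₁ | ... | A α_m | β₁ | ... | β_n
is
  A  → β₁ A' | ... | β_n A'
  A' → α₁ A' | ... | α_m A' | ε

Y → ; e becomes Y → ; e Y'
Y → Y Y becomes Y' → Y Y'
Add Y' → ε

Resulting grammar:
Y → ; e Y'
Y' → Y Y'
Y' → ε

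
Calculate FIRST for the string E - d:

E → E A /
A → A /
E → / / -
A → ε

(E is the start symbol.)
{ '/' }

FIRST sets of the non-terminals involved (from the grammar, by fixed-point iteration):
  FIRST(E) = { '/' }

To compute FIRST(E - d), process the symbols left to right:
Symbol E is a non-terminal. Add FIRST(E) \ {ε} = { '/' }
E is not nullable (ε ∉ FIRST(E)), so stop here.
FIRST(E - d) = { '/' }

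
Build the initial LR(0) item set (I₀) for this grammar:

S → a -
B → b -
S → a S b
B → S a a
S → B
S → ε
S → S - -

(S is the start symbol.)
First, augment the grammar with S' → S
I₀ = CLOSURE({ [S' → . S] }):
  [S' → . S] has the dot before S: add [S → . a -], [S → . a S b], [S → . B], [S → .], [S → . S - -]
  [S → . B] has the dot before B: add [B → . b -], [B → . S a a]
No further items can be added.

I₀ = { [B → . S a a], [B → . b -], [S → . B], [S → . S - -], [S → . a -], [S → . a S b], [S → .], [S' → . S] }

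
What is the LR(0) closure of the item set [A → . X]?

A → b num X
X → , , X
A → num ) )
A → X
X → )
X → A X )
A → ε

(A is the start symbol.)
Start with: [A → . X]
  [A → . X] has the dot before X: add [X → . , , X], [X → . )], [X → . A X )]
  [X → . A X )] has the dot before A: add [A → . b num X], [A → . num ) )], [A → .]
No further items can be added.

CLOSURE = { [A → . X], [A → . b num X], [A → . num ) )], [A → .], [X → . )], [X → . , , X], [X → . A X )] }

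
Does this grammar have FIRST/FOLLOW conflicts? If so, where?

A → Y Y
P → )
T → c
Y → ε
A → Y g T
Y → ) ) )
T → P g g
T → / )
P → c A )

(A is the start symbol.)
Nullable non-terminals: A, Y.
FIRST sets used below: FIRST(Y) = { ')', ε }

A: nullable alternative(s) A → Y Y; FOLLOW(A) = { $, ')' }
  A → Y Y: FIRST \ {ε} = { ')' } — this is the only nullable alternative, skip
  A → Y g T: FIRST \ {ε} = { ')', 'g' } — overlaps FOLLOW(A) on { ')' }: CONFLICT

Y: nullable alternative(s) Y → ε; FOLLOW(Y) = { $, ')', 'g' }
  Y → ε: FIRST \ {ε} = { } — this is the only nullable alternative, skip
  Y → ) ) ): FIRST \ {ε} = { ')' } — overlaps FOLLOW(Y) on { ')' }: CONFLICT

P, T have no nullable alternative, so no FIRST/FOLLOW check is needed there.

So the grammar has 2 FIRST/FOLLOW conflicts (marked CONFLICT above).

Answer: Yes. A → Y g T with FOLLOW(A) on { ')' }; Y → ')' ')' ')' with FOLLOW(Y) on { ')' }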